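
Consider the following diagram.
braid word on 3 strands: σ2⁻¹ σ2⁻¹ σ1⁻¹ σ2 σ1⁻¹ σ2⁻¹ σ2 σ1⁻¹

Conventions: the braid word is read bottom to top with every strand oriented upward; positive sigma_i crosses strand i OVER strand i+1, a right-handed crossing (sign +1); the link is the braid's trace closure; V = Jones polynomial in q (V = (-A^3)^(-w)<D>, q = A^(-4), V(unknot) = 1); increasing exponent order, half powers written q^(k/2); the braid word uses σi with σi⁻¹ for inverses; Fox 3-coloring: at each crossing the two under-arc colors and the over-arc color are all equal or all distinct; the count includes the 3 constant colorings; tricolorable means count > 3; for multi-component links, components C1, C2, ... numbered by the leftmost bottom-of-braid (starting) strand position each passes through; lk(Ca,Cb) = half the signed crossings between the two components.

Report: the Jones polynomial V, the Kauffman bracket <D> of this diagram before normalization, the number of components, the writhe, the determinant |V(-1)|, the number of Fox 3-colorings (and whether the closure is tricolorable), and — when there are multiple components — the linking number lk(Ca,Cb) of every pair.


Jones polynomial: V(q) = -q^-6 + q^-5 - q^-4 + 2q^-3 - q^-2 + q^-1
<D> = A^-8 - A^-4 + 2 - A^4 + A^8 - A^12; writhe -4
components 1, writhe -4 (8 crossings)
3-colorings: 3 of 3^8, det 7 — not tricolorable
note: w = -4 shifts under R1 moves; the (-A^3)^(4) factor cancels that in V


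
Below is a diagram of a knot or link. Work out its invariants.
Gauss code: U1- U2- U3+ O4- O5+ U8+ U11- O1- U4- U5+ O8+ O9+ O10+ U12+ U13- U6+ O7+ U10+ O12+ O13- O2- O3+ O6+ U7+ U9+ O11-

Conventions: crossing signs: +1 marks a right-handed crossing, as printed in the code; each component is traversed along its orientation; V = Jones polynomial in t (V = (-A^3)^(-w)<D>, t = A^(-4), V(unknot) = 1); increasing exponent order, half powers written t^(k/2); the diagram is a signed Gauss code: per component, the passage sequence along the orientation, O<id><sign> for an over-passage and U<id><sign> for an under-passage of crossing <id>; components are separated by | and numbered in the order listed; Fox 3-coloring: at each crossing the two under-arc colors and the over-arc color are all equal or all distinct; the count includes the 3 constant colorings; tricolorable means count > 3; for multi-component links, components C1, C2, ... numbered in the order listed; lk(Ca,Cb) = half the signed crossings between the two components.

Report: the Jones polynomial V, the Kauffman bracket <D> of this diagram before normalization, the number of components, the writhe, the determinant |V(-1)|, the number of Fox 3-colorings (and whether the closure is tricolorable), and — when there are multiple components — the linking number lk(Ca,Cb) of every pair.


Jones polynomial: V(t) = t + t^3 - t^4
<D> = A^-7 - A^-3 - A^5; writhe +3
components 1, writhe +3 (13 crossings)
3-colorings: 9 of 3^13, det 3 — tricolorable
note: |V(-1)| = 3: so tricolorable, since 3 divides 3


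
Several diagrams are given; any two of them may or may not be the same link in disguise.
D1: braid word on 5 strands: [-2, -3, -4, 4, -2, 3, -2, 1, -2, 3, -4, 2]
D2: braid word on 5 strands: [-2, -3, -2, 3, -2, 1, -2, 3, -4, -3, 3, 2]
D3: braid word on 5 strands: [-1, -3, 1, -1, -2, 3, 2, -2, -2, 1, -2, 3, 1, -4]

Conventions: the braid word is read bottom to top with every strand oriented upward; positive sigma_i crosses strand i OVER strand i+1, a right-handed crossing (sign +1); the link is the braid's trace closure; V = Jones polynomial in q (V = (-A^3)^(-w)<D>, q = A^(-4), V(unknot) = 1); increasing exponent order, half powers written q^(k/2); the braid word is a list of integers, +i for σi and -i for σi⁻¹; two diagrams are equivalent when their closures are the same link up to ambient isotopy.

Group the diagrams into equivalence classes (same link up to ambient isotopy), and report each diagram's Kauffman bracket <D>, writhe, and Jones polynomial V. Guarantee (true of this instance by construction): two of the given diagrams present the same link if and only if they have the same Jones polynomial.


grouping into links: {D1, D2, D3}
V(D1) = -q^-4 + q^-3 + q^-1  (w -2, c 12, <D> = A^-2 + A^6 - A^10)
V(D2) = -q^-4 + q^-3 + q^-1  (w -2, c 12, <D> = A^-2 + A^6 - A^10)
D3 (bracket A^-2 + A^6 - A^10; 14 crossings at w = -2): V = -q^-4 + q^-3 + q^-1
why: all 3 diagrams share one V(q), hence one class


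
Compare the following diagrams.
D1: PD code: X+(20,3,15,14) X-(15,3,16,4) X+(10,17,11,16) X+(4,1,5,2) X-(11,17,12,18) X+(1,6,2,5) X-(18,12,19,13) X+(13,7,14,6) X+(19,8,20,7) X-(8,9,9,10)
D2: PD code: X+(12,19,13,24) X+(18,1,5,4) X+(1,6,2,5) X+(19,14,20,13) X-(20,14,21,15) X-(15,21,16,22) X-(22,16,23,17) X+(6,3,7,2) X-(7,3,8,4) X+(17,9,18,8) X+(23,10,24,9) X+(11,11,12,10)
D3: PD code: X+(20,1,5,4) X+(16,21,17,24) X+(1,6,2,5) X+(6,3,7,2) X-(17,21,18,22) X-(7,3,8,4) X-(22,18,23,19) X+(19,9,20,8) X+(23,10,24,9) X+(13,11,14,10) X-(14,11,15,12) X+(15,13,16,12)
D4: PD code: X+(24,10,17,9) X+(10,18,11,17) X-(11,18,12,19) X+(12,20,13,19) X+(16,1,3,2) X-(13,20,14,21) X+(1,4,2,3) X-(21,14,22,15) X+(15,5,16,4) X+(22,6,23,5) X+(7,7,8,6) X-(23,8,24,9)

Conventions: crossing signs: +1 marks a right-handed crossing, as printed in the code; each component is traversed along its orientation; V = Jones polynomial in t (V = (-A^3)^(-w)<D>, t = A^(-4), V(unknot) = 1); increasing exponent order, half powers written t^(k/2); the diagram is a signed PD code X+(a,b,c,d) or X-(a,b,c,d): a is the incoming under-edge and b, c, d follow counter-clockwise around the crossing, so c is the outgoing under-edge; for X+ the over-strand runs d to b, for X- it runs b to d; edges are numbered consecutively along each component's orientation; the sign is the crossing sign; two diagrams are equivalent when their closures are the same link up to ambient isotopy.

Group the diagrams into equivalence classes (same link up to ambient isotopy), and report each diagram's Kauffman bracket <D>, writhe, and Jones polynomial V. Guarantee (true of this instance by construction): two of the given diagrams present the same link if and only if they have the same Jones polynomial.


equivalence classes: {D1, D2, D3, D4}
D1 (bracket A^-6 + A^-2 + A^2 + A^6; 10 crossings at w = +2): V = 1 + t + t^2 + t^3
V(D2) = 1 + t + t^2 + t^3  [12 crossings, <D> = 1 + A^4 + A^8 + A^12, w = +4]
V(D3) = 1 + t + t^2 + t^3  [12 crossings, <D> = 1 + A^4 + A^8 + A^12, w = +4]
V(D4) = 1 + t + t^2 + t^3  (w +4, c 12, <D> = 1 + A^4 + A^8 + A^12)
key observation: one V(t) for all 4 diagrams — one class (guaranteed)


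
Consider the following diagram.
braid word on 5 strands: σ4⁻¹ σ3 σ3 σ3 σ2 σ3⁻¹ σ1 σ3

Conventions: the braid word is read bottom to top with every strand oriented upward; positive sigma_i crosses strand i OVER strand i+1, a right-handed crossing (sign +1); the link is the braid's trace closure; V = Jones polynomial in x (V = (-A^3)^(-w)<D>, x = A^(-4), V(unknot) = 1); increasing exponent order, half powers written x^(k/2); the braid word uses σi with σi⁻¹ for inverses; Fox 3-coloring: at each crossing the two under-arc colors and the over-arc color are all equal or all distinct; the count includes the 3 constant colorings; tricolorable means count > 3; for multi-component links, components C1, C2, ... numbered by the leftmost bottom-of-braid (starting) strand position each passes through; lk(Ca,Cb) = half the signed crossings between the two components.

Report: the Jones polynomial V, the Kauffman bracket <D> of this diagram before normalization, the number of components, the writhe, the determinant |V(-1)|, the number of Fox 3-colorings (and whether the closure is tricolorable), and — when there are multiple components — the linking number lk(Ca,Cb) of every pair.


V(x) = x + x^3 - x^4
bracket: -A^-4 + 1 + A^8, w = +4
1 component, writhe +4, over 8 crossings
det 3, colorings 9 of 3^8 — tricolorable
observation: det 3 = |V(-1)|; divisible by 3, so tricolorable


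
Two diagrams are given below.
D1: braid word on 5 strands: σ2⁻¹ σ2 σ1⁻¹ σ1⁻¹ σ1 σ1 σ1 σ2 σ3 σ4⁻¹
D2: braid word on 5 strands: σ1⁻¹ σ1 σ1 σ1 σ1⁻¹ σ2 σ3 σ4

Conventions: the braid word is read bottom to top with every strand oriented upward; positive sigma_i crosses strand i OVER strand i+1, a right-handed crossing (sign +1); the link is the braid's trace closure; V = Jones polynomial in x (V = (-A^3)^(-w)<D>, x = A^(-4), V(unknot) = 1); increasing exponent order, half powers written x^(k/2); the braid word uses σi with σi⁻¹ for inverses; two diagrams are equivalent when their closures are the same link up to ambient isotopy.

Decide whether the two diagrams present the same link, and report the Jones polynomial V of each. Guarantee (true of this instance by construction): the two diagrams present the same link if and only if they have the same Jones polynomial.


equivalent: yes
V(D1) = 1  (w +2, c 10, <D> = A^6)
V(D2) = 1  (w +4, c 8, <D> = A^12)
why: D2 (8 crossings) and D1 (10) are Markov-related braid presentations


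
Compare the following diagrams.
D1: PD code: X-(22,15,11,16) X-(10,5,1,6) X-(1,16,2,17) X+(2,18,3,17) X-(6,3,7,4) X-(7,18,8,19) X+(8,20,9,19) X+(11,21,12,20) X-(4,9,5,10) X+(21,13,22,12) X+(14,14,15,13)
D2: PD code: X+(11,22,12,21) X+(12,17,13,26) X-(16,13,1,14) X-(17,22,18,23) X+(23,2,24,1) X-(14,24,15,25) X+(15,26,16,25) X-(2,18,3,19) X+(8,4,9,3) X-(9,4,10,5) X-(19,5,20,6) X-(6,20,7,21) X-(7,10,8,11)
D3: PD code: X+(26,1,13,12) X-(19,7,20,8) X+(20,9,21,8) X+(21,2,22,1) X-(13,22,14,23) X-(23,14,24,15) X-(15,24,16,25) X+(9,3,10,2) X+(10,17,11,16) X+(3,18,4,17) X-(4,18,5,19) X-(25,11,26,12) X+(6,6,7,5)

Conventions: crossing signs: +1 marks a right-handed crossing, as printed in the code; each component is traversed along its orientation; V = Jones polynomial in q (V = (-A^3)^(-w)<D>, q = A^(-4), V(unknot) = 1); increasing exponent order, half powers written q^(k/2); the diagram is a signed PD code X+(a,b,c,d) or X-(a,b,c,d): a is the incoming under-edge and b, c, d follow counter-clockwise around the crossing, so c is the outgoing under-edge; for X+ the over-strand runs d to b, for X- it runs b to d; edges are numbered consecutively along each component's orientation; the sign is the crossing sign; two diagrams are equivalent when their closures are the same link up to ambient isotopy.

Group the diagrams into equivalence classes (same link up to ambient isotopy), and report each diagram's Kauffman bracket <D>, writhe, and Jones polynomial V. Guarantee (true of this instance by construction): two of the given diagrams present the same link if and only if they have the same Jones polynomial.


equivalence classes: {D1} | {D2} | {D3}
D1 (bracket A^-1 + A^3 + A^7 - A^15; 11 crossings at w = -1): V = q^(-9/2) - q^(-5/2) - q^(-3/2) - q^(-1/2)
V(D2) = q^(-7/2) - 2q^(-5/2) + q^(-3/2) - 2q^(-1/2) + q^(1/2) - q^(3/2)  (w -3, c 13, <D> = A^-15 - A^-11 + 2A^-7 - A^-3 + 2A - A^5)
V(D3) = q^(-7/2) - q^(-5/2) + q^(-3/2) - 2q^(-1/2) - q^(3/2)  (w +1, c 13, <D> = A^-3 + 2A^5 - A^9 + A^13 - A^17)
observation: comparing 3 Jones polynomials yields 3 groups


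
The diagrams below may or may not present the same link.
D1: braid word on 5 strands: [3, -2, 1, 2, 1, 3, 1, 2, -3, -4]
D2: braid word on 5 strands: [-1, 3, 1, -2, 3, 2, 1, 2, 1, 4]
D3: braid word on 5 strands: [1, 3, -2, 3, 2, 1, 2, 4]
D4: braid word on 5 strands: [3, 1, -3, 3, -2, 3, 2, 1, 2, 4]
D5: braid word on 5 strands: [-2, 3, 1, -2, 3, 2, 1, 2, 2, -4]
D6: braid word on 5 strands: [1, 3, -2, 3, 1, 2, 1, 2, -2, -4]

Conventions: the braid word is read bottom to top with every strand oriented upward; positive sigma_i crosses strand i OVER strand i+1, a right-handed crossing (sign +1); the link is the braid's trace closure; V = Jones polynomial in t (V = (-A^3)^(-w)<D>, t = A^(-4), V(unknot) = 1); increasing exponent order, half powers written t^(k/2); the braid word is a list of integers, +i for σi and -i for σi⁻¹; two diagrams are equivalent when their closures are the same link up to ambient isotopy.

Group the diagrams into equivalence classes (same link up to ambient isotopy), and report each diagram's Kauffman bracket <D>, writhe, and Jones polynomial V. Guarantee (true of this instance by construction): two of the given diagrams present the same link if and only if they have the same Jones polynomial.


grouping into links: {D1} | {D2, D3, D4, D5, D6}
V(D1) = t + t^3 - t^4  (w +4, c 10, <D> = -A^-4 + 1 + A^8)
V(D2) = t - t^2 + 2t^3 - t^4 + t^5 - t^6  (w +6, c 10, <D> = -A^-6 + A^-2 - A^2 + 2A^6 - A^10 + A^14)
V(D3) = t - t^2 + 2t^3 - t^4 + t^5 - t^6  (w +6, c 8, <D> = -A^-6 + A^-2 - A^2 + 2A^6 - A^10 + A^14)
V(D4) = t - t^2 + 2t^3 - t^4 + t^5 - t^6  [10 crossings, <D> = -A^-6 + A^-2 - A^2 + 2A^6 - A^10 + A^14, w = +6]
D5 (bracket -A^-12 + A^-8 - A^-4 + 2 - A^4 + A^8; 10 crossings at w = +4): V = t - t^2 + 2t^3 - t^4 + t^5 - t^6
D6 (bracket -A^-12 + A^-8 - A^-4 + 2 - A^4 + A^8; 10 crossings at w = +4): V = t - t^2 + 2t^3 - t^4 + t^5 - t^6
why: comparing 6 Jones polynomials yields 2 groups


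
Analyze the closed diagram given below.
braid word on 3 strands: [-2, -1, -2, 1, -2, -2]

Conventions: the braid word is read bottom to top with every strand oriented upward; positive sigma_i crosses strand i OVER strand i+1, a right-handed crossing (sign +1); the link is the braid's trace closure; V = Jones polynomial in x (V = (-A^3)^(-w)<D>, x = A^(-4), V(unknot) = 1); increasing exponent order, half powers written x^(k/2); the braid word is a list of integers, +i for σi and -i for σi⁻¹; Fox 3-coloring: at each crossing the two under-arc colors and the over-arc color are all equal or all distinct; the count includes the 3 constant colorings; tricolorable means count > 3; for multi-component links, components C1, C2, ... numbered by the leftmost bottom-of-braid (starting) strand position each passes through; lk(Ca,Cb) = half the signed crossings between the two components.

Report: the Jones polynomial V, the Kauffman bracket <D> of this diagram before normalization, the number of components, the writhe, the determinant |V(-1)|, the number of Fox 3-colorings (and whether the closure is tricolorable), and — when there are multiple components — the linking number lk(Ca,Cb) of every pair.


V = -x^-4 + x^-3 + x^-1
<D> = A^-8 + 1 - A^4 (w = -4)
1 component over 6 crossings, w = -4
9 Fox colorings among 3^6, |V(-1)| = 3: tricolorable
why: V spans 3 powers of x: at least 3 crossings in any diagram


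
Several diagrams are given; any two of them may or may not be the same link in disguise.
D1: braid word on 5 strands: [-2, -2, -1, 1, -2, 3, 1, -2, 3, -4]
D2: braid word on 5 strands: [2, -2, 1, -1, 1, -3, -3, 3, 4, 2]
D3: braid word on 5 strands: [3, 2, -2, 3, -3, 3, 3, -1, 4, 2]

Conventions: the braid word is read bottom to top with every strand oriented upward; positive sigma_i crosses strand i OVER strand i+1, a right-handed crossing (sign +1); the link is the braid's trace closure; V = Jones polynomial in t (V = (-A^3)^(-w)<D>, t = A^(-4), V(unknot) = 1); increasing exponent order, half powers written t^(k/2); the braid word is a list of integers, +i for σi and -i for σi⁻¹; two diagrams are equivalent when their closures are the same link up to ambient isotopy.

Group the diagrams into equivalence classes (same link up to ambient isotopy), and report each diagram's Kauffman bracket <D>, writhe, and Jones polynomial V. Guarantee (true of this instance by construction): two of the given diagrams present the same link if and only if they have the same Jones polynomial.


grouping into links: {D1} | {D2} | {D3}
V(D1) = t^-5 - 2t^-4 + 2t^-3 - 2t^-2 + 2t^-1 - 1 + t  (w -2, c 10, <D> = A^-10 - A^-6 + 2A^-2 - 2A^2 + 2A^6 - 2A^10 + A^14)
V(D2) = 1  (w +2, c 10, <D> = A^6)
V(D3) = t + t^3 - t^4  (w +4, c 10, <D> = -A^-4 + 1 + A^8)
key observation: 3 values of V(t) split the 3 diagrams


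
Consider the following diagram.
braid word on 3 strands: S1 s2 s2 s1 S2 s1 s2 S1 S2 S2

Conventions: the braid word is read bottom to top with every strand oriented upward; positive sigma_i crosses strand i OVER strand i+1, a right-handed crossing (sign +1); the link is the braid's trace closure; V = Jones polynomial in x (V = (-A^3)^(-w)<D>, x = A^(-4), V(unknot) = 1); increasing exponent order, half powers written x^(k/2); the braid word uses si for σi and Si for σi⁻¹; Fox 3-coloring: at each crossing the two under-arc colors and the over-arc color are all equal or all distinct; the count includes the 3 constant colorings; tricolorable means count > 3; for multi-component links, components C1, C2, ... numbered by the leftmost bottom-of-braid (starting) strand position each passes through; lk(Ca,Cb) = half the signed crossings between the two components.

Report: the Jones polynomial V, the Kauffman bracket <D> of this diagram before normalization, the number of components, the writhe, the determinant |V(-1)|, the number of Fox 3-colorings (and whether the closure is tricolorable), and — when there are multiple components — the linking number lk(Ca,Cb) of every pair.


Jones polynomial: V(x) = -x^-3 + x^-2 - x^-1 + 3 - x + x^2 - x^3
<D> = -A^-12 + A^-8 - A^-4 + 3 - A^4 + A^8 - A^12; writhe 0
components 1, writhe 0 (10 crossings)
3-colorings: 27 of 3^10, det 9 — tricolorable
note: w = 0 (over 10 crossings) is diagram-only; (-A^3)^(0) removes it from V


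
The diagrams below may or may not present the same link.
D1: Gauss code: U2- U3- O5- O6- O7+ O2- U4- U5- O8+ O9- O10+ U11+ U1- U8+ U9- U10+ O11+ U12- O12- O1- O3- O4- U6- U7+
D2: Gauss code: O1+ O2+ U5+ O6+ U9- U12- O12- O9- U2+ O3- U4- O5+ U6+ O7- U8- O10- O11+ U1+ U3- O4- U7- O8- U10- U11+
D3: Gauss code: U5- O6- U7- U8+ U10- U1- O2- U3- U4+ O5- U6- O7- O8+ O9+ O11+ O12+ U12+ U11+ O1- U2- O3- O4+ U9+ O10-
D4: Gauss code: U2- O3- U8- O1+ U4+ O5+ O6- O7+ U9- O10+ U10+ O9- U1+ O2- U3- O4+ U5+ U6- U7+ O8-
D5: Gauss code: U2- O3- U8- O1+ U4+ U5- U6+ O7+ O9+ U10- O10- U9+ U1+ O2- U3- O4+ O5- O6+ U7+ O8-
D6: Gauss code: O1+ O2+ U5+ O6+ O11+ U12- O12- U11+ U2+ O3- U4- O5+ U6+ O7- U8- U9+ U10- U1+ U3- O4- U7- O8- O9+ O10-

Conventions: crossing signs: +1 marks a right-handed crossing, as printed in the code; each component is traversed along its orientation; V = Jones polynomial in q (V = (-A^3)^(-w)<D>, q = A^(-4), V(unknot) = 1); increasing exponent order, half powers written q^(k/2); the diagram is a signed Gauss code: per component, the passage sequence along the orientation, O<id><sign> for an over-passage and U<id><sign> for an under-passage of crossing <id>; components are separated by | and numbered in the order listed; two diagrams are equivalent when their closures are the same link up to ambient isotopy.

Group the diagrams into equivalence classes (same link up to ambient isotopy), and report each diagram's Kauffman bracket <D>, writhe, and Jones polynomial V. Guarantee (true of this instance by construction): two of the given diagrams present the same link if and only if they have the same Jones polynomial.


grouping into links: {D1} | {D2, D4, D5, D6} | {D3}
V(D1) = -q^-4 + q^-3 + q^-1  (w -4, c 12, <D> = A^-8 + 1 - A^4)
V(D2) = -q^-3 + 2q^-2 - 2q^-1 + 3 - 2q + 2q^2 - q^3  (w -2, c 12, <D> = -A^-18 + 2A^-14 - 2A^-10 + 3A^-6 - 2A^-2 + 2A^2 - A^6)
V(D3) = -q^-6 + q^-5 - q^-4 + 2q^-3 - q^-2 + q^-1  [12 crossings, <D> = A^-2 - A^2 + 2A^6 - A^10 + A^14 - A^18, w = -2]
V(D4) = -q^-3 + 2q^-2 - 2q^-1 + 3 - 2q + 2q^2 - q^3  [10 crossings, <D> = -A^-12 + 2A^-8 - 2A^-4 + 3 - 2A^4 + 2A^8 - A^12, w = 0]
V(D5) = -q^-3 + 2q^-2 - 2q^-1 + 3 - 2q + 2q^2 - q^3  (w 0, c 10, <D> = -A^-12 + 2A^-8 - 2A^-4 + 3 - 2A^4 + 2A^8 - A^12)
V(D6) = -q^-3 + 2q^-2 - 2q^-1 + 3 - 2q + 2q^2 - q^3  [12 crossings, <D> = -A^-12 + 2A^-8 - 2A^-4 + 3 - 2A^4 + 2A^8 - A^12, w = 0]
why: 3 classes among 6 diagrams; unequal V(q) rules out equality


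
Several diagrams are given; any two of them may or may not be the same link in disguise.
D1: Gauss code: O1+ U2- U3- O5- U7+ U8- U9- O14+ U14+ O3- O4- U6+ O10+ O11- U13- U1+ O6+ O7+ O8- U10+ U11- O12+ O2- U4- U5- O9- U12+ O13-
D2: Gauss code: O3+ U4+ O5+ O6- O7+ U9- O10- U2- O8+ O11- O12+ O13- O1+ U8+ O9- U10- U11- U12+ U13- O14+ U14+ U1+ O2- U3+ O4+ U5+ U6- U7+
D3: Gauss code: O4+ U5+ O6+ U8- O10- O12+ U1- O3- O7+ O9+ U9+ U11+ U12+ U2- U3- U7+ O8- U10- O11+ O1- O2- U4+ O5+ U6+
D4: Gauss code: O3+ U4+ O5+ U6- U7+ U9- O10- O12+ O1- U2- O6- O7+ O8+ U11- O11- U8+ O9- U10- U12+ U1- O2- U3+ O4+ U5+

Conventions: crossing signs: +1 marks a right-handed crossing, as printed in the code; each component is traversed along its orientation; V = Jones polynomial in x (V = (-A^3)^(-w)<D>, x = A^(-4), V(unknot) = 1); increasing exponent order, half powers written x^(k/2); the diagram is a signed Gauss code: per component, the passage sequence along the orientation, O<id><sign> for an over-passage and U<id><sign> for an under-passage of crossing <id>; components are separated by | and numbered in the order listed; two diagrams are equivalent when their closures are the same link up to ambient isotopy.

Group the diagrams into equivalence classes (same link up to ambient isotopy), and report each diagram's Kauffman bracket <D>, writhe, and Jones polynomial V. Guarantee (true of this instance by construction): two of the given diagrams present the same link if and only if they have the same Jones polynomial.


grouping into links: {D1} | {D2, D3, D4}
V(D1) = -x^-4 + x^-3 + x^-1  (w -2, c 14, <D> = A^-2 + A^6 - A^10)
D2 (bracket -A^-6 + A^-2 - A^2 + 3A^6 - A^10 + A^14 - A^18; 14 crossings at w = +2): V = -x^-3 + x^-2 - x^-1 + 3 - x + x^2 - x^3
V(D3) = -x^-3 + x^-2 - x^-1 + 3 - x + x^2 - x^3  [12 crossings, <D> = -A^-6 + A^-2 - A^2 + 3A^6 - A^10 + A^14 - A^18, w = +2]
D4 (bracket -A^-12 + A^-8 - A^-4 + 3 - A^4 + A^8 - A^12; 12 crossings at w = 0): V = -x^-3 + x^-2 - x^-1 + 3 - x + x^2 - x^3
key observation: comparing 4 Jones polynomials yields 2 groups


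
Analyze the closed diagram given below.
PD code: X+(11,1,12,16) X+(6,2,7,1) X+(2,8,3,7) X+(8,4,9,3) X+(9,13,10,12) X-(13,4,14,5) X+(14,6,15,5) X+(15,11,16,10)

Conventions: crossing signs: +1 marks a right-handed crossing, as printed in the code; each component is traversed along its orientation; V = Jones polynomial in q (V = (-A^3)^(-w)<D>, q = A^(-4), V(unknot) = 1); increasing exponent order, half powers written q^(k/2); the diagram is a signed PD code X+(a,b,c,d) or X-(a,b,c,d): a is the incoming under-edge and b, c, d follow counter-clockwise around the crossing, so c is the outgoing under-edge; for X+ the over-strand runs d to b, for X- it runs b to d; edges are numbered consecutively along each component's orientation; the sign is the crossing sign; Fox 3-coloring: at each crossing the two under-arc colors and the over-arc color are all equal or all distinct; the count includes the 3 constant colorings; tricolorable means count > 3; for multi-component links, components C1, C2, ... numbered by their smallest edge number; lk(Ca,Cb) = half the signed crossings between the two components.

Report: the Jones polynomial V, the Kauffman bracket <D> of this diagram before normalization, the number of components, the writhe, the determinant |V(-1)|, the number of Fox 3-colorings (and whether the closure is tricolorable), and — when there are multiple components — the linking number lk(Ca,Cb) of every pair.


V = q^2 + 2q^4 - 2q^5 + q^6 - 2q^7 + q^8
<D> = A^-14 - 2A^-10 + A^-6 - 2A^-2 + 2A^2 + A^10 (w = +6)
1 component over 8 crossings, w = +6
27 Fox colorings among 3^8, |V(-1)| = 9: tricolorable
why: the span of V is 6, forcing >= 6 crossings in any diagram


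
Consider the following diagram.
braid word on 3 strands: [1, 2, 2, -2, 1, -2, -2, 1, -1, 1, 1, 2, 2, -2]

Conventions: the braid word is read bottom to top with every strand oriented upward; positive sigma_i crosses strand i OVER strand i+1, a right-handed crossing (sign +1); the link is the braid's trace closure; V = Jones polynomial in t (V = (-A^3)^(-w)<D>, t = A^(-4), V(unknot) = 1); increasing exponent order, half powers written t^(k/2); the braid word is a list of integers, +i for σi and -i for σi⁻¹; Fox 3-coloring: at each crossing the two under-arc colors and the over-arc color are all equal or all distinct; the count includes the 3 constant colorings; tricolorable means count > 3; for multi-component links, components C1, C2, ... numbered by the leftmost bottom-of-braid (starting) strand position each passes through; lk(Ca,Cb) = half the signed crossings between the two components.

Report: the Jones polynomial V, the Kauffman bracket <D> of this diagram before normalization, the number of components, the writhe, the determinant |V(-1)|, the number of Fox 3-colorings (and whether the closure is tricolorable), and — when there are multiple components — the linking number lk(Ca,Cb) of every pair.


V(t) = t - t^2 + 2t^3 - t^4 + t^5 - t^6
bracket: -A^-12 + A^-8 - A^-4 + 2 - A^4 + A^8, w = +4
1 component, writhe +4, over 14 crossings
det 7, colorings 3 of 3^14 — not tricolorable
observation: w = +4 shifts under R1 moves; the (-A^3)^(-4) factor cancels that in V


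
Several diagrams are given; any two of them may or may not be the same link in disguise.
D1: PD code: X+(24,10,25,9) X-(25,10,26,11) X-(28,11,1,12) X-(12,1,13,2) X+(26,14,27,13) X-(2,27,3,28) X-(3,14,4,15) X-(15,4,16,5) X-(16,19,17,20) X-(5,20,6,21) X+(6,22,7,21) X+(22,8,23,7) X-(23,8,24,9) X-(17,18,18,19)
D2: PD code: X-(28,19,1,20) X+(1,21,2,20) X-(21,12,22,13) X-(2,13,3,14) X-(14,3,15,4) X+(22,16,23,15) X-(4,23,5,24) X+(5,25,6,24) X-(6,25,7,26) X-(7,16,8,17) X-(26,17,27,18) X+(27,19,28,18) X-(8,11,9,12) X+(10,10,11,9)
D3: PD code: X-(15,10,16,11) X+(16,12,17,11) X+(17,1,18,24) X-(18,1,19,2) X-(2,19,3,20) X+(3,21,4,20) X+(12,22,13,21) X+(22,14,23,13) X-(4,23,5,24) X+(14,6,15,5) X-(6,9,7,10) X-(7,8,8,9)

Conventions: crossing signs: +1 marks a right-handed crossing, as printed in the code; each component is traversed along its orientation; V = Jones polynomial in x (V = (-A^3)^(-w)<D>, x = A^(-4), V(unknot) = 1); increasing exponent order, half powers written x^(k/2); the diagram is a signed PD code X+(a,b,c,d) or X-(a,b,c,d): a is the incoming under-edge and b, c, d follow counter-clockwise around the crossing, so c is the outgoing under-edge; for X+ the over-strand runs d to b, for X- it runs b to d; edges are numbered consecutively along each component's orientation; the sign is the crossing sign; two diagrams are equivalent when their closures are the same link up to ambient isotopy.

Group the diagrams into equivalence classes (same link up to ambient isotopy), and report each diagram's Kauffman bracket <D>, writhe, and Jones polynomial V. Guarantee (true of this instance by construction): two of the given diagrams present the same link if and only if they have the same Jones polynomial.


equivalence classes: {D1, D2} | {D3}
D1 (bracket A^-14 - A^-10 + 2A^-6 - A^-2 + A^2 - A^6; 14 crossings at w = -6): V = -x^-6 + x^-5 - x^-4 + 2x^-3 - x^-2 + x^-1
D2 (bracket A^-8 - A^-4 + 2 - A^4 + A^8 - A^12; 14 crossings at w = -4): V = -x^-6 + x^-5 - x^-4 + 2x^-3 - x^-2 + x^-1
V(D3) = x + x^3 - x^4  (w 0, c 12, <D> = -A^-16 + A^-12 + A^-4)
observation: 2 classes among 3 diagrams; unequal V(x) rules out equality


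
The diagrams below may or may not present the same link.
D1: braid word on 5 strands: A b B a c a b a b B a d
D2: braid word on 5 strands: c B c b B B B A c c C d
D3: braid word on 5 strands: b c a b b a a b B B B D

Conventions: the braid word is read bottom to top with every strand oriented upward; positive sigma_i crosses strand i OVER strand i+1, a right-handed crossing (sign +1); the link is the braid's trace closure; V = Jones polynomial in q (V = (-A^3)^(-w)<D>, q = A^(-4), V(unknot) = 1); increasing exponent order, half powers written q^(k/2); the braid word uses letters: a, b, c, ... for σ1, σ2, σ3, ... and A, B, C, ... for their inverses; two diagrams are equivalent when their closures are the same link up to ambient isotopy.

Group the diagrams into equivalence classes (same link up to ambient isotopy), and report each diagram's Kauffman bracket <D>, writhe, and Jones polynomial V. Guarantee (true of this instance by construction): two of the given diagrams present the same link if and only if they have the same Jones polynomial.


grouping into links: {D1} | {D2} | {D3}
V(D1) = q + q^3 - q^4  (w +6, c 12, <D> = -A^2 + A^6 + A^14)
D2 (bracket -A^-12 + 2A^-8 - 2A^-4 + 3 - 2A^4 + 2A^8 - A^12; 12 crossings at w = 0): V = -q^-3 + 2q^-2 - 2q^-1 + 3 - 2q + 2q^2 - q^3
V(D3) = q - q^2 + 2q^3 - q^4 + q^5 - q^6  (w +4, c 12, <D> = -A^-12 + A^-8 - A^-4 + 2 - A^4 + A^8)
key observation: V(q) takes 3 values over 3 diagrams, fixing the grouping


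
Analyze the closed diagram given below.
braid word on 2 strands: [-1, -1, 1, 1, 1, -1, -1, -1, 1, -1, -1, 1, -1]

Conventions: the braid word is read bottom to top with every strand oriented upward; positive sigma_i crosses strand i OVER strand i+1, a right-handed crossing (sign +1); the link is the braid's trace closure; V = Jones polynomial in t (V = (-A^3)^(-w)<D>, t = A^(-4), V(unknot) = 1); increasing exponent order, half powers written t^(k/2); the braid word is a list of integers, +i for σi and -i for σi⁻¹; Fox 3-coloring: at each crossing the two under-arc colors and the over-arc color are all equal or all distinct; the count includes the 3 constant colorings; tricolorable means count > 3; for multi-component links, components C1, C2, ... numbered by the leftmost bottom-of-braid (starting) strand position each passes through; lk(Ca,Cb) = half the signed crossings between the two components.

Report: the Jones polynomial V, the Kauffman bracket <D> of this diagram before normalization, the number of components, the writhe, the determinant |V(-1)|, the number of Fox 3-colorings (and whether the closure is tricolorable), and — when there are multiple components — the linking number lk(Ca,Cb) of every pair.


V(t) = -t^-4 + t^-3 + t^-1
bracket: -A^-5 - A^3 + A^7, w = -3
1 component, writhe -3, over 13 crossings
det 3, colorings 9 of 3^13 — tricolorable
observation: |V(-1)| = 3: so tricolorable, since 3 divides 3


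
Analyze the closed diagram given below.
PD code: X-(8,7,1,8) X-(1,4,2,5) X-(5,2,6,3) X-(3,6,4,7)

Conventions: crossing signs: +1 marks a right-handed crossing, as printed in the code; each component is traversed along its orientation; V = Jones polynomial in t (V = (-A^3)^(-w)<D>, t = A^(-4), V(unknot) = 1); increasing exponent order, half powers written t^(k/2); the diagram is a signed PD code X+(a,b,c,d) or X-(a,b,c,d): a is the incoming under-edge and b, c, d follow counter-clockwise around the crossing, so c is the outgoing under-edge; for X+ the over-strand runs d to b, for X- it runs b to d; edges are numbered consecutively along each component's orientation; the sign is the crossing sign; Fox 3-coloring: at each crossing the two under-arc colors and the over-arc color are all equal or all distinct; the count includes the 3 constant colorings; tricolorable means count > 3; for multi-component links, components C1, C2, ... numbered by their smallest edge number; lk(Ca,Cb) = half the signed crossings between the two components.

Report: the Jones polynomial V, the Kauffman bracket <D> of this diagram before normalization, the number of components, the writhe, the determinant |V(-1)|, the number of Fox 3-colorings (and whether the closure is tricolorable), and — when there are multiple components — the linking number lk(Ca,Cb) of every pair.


Jones polynomial: V(t) = -t^-4 + t^-3 + t^-1
<D> = A^-8 + 1 - A^4; writhe -4
components 1, writhe -4 (4 crossings)
3-colorings: 9 of 3^4, det 3 — tricolorable
note: det 3 = |V(-1)|; divisible by 3, so tricolorable


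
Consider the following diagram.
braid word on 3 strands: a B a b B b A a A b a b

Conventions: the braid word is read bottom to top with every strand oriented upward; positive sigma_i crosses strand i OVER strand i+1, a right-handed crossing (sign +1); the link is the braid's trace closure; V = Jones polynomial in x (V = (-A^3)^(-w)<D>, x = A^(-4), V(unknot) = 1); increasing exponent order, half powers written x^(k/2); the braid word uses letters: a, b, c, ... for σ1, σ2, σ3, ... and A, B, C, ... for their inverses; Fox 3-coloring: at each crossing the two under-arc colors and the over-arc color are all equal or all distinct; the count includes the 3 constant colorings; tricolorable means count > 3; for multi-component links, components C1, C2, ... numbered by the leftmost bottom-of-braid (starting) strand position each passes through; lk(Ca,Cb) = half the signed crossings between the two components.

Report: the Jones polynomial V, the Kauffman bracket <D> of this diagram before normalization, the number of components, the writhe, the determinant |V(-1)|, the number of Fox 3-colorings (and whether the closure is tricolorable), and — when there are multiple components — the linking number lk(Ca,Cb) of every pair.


V(x) = x - x^2 + 2x^3 - x^4 + x^5 - x^6
bracket: -A^-12 + A^-8 - A^-4 + 2 - A^4 + A^8, w = +4
1 component, writhe +4, over 12 crossings
det 7, colorings 3 of 3^12 — not tricolorable
observation: the word shrinks to σ1 σ2⁻¹ σ1 σ2 σ1⁻¹ σ2 σ1 σ2 after cancelling


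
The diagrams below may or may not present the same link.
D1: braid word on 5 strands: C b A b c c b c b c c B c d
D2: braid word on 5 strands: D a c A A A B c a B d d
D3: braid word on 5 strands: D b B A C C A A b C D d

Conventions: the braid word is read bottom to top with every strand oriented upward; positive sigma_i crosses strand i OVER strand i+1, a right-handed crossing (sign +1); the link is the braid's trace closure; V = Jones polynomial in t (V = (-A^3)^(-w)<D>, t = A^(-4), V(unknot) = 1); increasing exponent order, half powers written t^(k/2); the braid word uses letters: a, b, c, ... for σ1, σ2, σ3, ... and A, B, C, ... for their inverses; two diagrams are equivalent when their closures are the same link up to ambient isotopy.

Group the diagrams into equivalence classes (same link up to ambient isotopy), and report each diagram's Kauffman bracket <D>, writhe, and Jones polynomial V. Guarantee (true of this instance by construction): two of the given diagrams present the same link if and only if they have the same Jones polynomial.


equivalence classes: {D1} | {D2} | {D3}
D1 (bracket -A^-8 + A^4 + A^12; 14 crossings at w = +8): V = t^3 + t^5 - t^8
D2 (bracket A^-8 - A^-4 + 2 - 2A^4 + A^8 - A^12 + A^16; 12 crossings at w = 0): V = t^-4 - t^-3 + t^-2 - 2t^-1 + 2 - t + t^2
V(D3) = t^-8 - 2t^-7 + t^-6 - 2t^-5 + 2t^-4 + t^-2  [12 crossings, <D> = A^-10 + 2A^-2 - 2A^2 + A^6 - 2A^10 + A^14, w = -6]
key observation: 3 classes among 3 diagrams; unequal V(t) rules out equality


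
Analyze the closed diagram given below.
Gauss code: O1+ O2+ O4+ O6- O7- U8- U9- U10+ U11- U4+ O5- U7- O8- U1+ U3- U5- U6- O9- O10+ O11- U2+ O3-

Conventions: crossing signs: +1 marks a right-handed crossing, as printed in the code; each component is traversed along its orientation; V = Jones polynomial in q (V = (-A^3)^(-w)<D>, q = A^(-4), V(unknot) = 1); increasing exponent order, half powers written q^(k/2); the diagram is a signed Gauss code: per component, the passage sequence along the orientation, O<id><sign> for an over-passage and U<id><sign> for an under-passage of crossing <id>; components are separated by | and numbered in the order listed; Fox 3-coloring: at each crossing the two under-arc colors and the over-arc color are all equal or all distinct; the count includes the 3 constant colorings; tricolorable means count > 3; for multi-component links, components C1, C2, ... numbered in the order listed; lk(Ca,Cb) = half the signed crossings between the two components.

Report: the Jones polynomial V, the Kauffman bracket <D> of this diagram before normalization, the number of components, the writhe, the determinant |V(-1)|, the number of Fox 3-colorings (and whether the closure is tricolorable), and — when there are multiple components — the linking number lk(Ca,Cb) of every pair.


V(q) = -q^-4 + q^-3 + q^-1
bracket: -A^-5 - A^3 + A^7, w = -3
1 component, writhe -3, over 11 crossings
det 3, colorings 9 of 3^11 — tricolorable
observation: w = -3 shifts under R1 moves; the (-A^3)^(3) factor cancels that in V


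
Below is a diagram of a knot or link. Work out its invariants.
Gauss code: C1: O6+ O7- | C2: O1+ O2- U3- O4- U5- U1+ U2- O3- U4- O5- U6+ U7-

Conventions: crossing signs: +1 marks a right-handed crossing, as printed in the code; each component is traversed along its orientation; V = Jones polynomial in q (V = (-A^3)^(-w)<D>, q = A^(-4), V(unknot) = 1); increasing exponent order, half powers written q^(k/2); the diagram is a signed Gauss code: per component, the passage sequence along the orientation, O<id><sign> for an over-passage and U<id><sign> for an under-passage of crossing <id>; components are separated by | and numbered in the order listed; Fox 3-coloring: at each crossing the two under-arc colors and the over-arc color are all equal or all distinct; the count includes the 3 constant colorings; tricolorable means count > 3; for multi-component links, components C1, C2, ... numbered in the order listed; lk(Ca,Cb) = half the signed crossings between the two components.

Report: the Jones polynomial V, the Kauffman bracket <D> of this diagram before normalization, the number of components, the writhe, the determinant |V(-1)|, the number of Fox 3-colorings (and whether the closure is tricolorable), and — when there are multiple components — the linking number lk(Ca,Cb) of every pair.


Jones polynomial: V(q) = q^(-9/2) - q^(-5/2) - q^(-3/2) - q^(-1/2)
<D> = A^-7 + A^-3 + A - A^9; writhe -3
components 2, writhe -3 (7 crossings)
linking number lk(C1,C2) = 0
3-colorings: 27 of 3^8, det 0 — tricolorable
note: span 4 respects span(V) <= c + mu - 1 = 8 for this 2-component diagram


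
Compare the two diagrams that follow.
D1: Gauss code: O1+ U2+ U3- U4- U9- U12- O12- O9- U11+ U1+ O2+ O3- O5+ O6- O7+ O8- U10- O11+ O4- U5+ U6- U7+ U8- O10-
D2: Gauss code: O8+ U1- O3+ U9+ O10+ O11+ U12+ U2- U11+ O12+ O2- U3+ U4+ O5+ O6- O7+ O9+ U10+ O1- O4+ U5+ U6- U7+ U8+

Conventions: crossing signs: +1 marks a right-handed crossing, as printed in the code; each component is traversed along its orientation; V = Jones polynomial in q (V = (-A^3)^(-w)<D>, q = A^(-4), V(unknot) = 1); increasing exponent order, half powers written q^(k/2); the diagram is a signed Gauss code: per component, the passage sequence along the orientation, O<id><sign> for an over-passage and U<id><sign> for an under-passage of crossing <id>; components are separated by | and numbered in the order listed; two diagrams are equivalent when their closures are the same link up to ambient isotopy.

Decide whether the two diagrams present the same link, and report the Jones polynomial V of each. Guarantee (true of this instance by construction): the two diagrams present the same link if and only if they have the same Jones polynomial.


equivalent: no
V(D1) = 1  (w -2, c 12, <D> = A^-6)
V(D2) = q - q^2 + 2q^3 - q^4 + q^5 - q^6  [12 crossings, <D> = -A^-6 + A^-2 - A^2 + 2A^6 - A^10 + A^14, w = +6]
key observation: V(q) takes 2 values over 2 diagrams, fixing the grouping


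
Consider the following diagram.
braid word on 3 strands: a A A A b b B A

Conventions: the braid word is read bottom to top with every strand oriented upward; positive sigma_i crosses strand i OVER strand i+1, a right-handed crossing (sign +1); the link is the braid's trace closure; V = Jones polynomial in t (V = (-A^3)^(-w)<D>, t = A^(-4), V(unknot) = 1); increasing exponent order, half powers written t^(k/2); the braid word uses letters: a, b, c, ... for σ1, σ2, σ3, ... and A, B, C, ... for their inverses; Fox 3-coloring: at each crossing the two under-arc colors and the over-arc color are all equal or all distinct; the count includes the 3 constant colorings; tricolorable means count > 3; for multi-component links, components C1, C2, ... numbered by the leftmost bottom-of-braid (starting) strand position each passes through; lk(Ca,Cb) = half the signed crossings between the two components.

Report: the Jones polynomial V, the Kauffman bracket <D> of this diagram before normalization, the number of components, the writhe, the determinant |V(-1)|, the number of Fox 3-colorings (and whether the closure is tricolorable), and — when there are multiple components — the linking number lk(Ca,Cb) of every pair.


Jones polynomial: V(t) = -t^-4 + t^-3 + t^-1
<D> = A^-2 + A^6 - A^10; writhe -2
components 1, writhe -2 (8 crossings)
3-colorings: 9 of 3^8, det 3 — tricolorable
note: the span of V is 3, forcing >= 3 crossings in any diagram
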